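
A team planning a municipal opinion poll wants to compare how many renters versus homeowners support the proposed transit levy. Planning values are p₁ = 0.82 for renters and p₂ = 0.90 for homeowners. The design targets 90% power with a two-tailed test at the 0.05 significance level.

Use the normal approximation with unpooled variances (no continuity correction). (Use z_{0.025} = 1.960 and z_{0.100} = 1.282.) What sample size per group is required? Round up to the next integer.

n = 391 per group

n = (z_{α/2} + z_β)² · [p₁(1−p₁) + p₂(1−p₂)] / (p₁ − p₂)²
  = (1.960 + 1.282)² · (0.82·0.18 + 0.90·0.10) / (-0.08)²
  = (3.242)² · (0.1476 + 0.0900) / 0.0064
  = 10.5106 · 0.2376 / 0.0064
  = 390.20
Round up → n = 391 per group.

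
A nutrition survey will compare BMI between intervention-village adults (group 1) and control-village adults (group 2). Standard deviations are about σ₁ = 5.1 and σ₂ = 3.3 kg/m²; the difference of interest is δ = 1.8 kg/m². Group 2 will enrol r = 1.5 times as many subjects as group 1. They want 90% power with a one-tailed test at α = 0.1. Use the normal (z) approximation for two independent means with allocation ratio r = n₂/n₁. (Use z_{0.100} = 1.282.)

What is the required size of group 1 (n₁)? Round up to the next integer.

n₁ = 68

n₁ = (z_α + z_β)² · (σ₁² + σ₂²/r) / δ²
   = (1.282 + 1.282)² · (5.1² + 3.3²/1.5) / 1.8²
   = 6.5741 · (26.01 + 7.26) / 3.24
   = 6.5741 · 33.27 / 3.24
   = 67.51
Round up → n₁ = 68; n₂ = r·n₁ = 1.5 × 68 = 102.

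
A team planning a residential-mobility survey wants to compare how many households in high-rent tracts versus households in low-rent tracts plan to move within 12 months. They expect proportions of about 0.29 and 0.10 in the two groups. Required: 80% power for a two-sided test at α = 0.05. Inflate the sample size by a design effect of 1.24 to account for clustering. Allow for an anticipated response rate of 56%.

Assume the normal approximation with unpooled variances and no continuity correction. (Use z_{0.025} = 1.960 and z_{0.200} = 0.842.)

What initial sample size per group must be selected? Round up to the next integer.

n = (z_{α/2} + z_β)² · [p₁(1−p₁) + p₂(1−p₂)] / (p₁ − p₂)²
  = (1.960 + 0.842)² · (0.29·0.71 + 0.10·0.90) / (0.19)²
  = (2.802)² · (0.2059 + 0.0900) / 0.0361
  = 7.8512 · 0.2959 / 0.0361
  = 64.35
Design effect: 1.24 × 64.35 = 79.80.
Adjust for 56% response: 79.80 / 0.56 = 142.50.
Round up → n = 143 per group.

n = 143 per group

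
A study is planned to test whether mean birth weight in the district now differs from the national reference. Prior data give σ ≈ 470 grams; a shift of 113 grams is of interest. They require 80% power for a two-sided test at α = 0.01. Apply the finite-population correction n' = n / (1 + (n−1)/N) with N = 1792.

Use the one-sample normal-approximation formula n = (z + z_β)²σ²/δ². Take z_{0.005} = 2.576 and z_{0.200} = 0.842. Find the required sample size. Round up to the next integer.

n = 182

n = (z_{α/2} + z_β)² · σ² / δ²
  = (2.576 + 0.842)² · 470² / 113²
  = 11.6827 · 220900 / 12769
  = 202.11
Finite-population correction (N = 1792): 202.11 / (1 + (202.11 − 1)/1792) = 181.71.
Round up → n = 182.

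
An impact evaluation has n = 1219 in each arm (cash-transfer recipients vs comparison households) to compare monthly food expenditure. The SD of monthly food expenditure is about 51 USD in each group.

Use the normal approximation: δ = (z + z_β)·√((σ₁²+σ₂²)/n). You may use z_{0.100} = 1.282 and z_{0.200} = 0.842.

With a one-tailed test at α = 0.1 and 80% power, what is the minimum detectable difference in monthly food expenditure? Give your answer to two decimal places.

Minimum detectable difference ≈ 4.39 USD

δ = (z_α + z_β) · √((σ₁²+σ₂²)/n)
  = (1.282 + 0.842) · √(5202/1219)
  = 2.124 · √4.2674
  = 2.124 · 2.0658
  = 4.3877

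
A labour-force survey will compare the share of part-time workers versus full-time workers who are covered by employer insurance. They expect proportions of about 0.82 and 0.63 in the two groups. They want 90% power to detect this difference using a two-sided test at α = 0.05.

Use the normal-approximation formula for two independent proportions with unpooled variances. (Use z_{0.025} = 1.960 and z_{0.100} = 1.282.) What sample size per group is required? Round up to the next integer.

n = (z_{α/2} + z_β)² · [p₁(1−p₁) + p₂(1−p₂)] / (p₁ − p₂)²
  = (1.960 + 1.282)² · (0.82·0.18 + 0.63·0.37) / (0.19)²
  = (3.242)² · (0.1476 + 0.2331) / 0.0361
  = 10.5106 · 0.3807 / 0.0361
  = 110.84
Round up → n = 111 per group.

n = 111 per group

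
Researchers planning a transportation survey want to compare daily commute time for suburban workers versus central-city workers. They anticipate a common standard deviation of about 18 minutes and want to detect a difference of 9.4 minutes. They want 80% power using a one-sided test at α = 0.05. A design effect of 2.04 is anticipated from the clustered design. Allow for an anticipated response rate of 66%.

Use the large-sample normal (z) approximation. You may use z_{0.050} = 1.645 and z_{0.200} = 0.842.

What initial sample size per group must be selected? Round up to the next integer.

n = 141 per group

n = (z_α + z_β)² · (σ₁² + σ₂²) / δ²
  = (1.645 + 0.842)² · (2·18² = 648) / 9.4²
  = 6.1852 · 648 / 88.36
  = 45.36
Design effect: 2.04 × 45.36 = 92.53.
Adjust for 66% response: 92.53 / 0.66 = 140.20.
Round up → n = 141 per group.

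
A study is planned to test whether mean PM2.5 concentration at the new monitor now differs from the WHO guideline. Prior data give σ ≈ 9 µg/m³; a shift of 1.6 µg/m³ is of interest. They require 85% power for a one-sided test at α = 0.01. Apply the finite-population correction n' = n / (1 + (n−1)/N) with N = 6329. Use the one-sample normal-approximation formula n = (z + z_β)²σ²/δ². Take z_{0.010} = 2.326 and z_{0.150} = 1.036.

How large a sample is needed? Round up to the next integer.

n = 339

n = (z_α + z_β)² · σ² / δ²
  = (2.326 + 1.036)² · 9² / 1.6²
  = 11.3030 · 81 / 2.56
  = 357.64
Finite-population correction (N = 6329): 357.64 / (1 + (357.64 − 1)/6329) = 338.56.
Round up → n = 339.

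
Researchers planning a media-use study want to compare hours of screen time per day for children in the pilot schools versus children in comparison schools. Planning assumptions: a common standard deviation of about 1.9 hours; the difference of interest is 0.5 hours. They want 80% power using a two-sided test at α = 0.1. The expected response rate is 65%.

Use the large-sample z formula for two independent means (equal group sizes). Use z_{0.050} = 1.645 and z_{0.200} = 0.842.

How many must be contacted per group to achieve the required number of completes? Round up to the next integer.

n = 275 per group

n = (z_{α/2} + z_β)² · (σ₁² + σ₂²) / δ²
  = (1.645 + 0.842)² · (2·1.9² = 7.22) / 0.5²
  = 6.1852 · 7.22 / 0.25
  = 178.63
Adjust for 65% response: 178.63 / 0.65 = 274.81.
Round up → n = 275 per group.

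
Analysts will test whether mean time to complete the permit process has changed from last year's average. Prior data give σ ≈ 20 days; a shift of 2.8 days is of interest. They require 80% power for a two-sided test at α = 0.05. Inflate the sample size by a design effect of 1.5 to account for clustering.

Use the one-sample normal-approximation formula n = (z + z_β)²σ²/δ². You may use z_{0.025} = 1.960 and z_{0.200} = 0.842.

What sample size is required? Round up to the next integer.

n = (z_{α/2} + z_β)² · σ² / δ²
  = (1.960 + 0.842)² · 20² / 2.8²
  = 7.8512 · 400 / 7.84
  = 400.57
Design effect: 1.5 × 400.57 = 600.86.
Round up → n = 601.

n = 601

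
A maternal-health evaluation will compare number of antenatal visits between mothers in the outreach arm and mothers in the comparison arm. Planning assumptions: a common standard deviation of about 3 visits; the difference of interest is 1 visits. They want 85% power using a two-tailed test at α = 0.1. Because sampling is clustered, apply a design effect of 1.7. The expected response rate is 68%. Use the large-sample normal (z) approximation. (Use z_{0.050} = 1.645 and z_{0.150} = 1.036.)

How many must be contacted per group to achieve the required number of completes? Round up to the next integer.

n = 324 per group

n = (z_{α/2} + z_β)² · (σ₁² + σ₂²) / δ²
  = (1.645 + 1.036)² · (2·3² = 18) / 1²
  = 7.1878 · 18 / 1
  = 129.38
Design effect: 1.7 × 129.38 = 219.95.
Adjust for 68% response: 219.95 / 0.68 = 323.45.
Round up → n = 324 per group.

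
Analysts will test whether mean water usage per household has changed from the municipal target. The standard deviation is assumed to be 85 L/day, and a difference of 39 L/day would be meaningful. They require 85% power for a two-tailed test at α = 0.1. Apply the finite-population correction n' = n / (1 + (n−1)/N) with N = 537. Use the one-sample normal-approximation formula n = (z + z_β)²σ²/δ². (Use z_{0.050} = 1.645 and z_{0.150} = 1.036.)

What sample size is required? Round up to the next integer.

n = 33

n = (z_{α/2} + z_β)² · σ² / δ²
  = (1.645 + 1.036)² · 85² / 39²
  = 7.1878 · 7225 / 1521
  = 34.14
Finite-population correction (N = 537): 34.14 / (1 + (34.14 − 1)/537) = 32.16.
Round up → n = 33.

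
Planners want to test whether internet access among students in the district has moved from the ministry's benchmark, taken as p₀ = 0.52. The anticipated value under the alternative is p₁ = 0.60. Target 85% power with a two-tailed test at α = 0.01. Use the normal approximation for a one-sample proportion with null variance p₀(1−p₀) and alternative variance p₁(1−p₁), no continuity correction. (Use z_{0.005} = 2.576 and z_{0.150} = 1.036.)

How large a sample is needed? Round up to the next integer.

n = [z_{α/2}·√(p₀q₀) + z_β·√(p₁q₁)]² / (p₁ − p₀)²
  = [2.576·√(0.52·0.48) + 1.036·√(0.60·0.40)]² / (0.08)²
  = [2.576·0.4996 + 1.036·0.4899]² / 0.0064
  = [1.7945]² / 0.0064
  = 503.16
Round up → n = 504.

n = 504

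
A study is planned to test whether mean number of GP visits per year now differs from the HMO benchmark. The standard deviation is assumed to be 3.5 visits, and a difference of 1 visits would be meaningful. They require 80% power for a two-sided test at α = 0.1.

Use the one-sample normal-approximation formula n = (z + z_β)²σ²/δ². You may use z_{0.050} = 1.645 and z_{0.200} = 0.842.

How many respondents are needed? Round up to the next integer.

n = (z_{α/2} + z_β)² · σ² / δ²
  = (1.645 + 0.842)² · 3.5² / 1²
  = 6.1852 · 12.25 / 1
  = 75.77
Round up → n = 76.

n = 76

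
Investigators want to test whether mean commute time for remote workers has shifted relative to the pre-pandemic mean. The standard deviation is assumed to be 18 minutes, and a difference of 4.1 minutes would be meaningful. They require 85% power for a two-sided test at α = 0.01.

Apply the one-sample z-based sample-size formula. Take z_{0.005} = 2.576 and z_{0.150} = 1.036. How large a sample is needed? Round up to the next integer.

n = (z_{α/2} + z_β)² · σ² / δ²
  = (2.576 + 1.036)² · 18² / 4.1²
  = 13.0465 · 324 / 16.81
  = 251.46
Round up → n = 252.

n = 252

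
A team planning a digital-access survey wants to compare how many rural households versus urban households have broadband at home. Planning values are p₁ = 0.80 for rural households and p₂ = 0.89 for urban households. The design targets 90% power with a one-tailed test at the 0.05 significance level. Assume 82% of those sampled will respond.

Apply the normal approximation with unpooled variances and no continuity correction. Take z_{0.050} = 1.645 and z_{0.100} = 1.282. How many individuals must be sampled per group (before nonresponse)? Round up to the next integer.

n = 333 per group

n = (z_α + z_β)² · [p₁(1−p₁) + p₂(1−p₂)] / (p₁ − p₂)²
  = (1.645 + 1.282)² · (0.80·0.20 + 0.89·0.11) / (-0.09)²
  = (2.927)² · (0.1600 + 0.0979) / 0.0081
  = 8.5673 · 0.2579 / 0.0081
  = 272.78
Adjust for 82% response: 272.78 / 0.82 = 332.66.
Round up → n = 333 per group.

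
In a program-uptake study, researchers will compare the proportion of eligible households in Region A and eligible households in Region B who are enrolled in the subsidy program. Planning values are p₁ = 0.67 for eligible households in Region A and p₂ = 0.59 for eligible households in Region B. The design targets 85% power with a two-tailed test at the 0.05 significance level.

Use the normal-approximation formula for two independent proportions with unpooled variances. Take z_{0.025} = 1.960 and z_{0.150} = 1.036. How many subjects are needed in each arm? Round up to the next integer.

n = (z_{α/2} + z_β)² · [p₁(1−p₁) + p₂(1−p₂)] / (p₁ − p₂)²
  = (1.960 + 1.036)² · (0.67·0.33 + 0.59·0.41) / (0.08)²
  = (2.996)² · (0.2211 + 0.2419) / 0.0064
  = 8.9760 · 0.4630 / 0.0064
  = 649.36
Round up → n = 650 per group.

n = 650 per group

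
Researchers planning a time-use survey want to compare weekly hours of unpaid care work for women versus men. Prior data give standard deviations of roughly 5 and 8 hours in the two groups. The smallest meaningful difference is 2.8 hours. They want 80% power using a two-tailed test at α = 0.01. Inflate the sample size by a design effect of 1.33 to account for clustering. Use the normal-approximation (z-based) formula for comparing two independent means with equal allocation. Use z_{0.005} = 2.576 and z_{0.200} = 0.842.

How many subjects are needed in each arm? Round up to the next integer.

n = (z_{α/2} + z_β)² · (σ₁² + σ₂²) / δ²
  = (2.576 + 0.842)² · (5² + 8² = 89) / 2.8²
  = 11.6827 · 89 / 7.84
  = 132.62
Design effect: 1.33 × 132.62 = 176.39.
Round up → n = 177 per group.

n = 177 per group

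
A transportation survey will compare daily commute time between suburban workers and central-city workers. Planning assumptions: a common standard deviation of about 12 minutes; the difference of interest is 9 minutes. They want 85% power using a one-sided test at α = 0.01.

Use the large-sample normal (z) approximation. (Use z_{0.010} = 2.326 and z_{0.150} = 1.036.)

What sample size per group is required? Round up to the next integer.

n = 41 per group

n = (z_α + z_β)² · (σ₁² + σ₂²) / δ²
  = (2.326 + 1.036)² · (2·12² = 288) / 9²
  = 11.3030 · 288 / 81
  = 40.19
Round up → n = 41 per group.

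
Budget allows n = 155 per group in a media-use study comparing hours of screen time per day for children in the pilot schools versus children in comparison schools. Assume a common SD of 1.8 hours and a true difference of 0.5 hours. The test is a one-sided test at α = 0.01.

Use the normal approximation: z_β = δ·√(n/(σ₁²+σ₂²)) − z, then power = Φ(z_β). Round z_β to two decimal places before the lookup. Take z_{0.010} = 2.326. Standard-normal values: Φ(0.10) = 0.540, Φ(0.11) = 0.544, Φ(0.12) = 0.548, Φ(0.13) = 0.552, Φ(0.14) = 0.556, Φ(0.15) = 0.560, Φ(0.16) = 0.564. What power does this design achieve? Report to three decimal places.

Power ≈ 0.548

z_β = δ·√(n/(σ₁²+σ₂²)) − z_α
    = 0.5 · √(155/6.48) − 2.326
    = 0.5 · 4.89078 − 2.326
    = 2.4454 − 2.326 = 0.1194 → 0.12
Power = Φ(0.12) = 0.548.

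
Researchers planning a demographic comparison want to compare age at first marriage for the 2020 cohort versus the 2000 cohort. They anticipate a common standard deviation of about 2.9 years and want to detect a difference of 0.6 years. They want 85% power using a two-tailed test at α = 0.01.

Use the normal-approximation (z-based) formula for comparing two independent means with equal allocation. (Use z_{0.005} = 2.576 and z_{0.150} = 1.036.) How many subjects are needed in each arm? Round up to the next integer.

n = (z_{α/2} + z_β)² · (σ₁² + σ₂²) / δ²
  = (2.576 + 1.036)² · (2·2.9² = 16.82) / 0.6²
  = 13.0465 · 16.82 / 0.36
  = 609.56
Round up → n = 610 per group.

n = 610 per group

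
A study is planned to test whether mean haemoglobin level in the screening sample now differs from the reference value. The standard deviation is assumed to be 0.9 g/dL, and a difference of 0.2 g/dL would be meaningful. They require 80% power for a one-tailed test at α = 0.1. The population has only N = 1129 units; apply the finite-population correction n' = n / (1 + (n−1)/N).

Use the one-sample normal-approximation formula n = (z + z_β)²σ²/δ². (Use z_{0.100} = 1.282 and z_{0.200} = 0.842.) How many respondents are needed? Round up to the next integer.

n = 85

n = (z_α + z_β)² · σ² / δ²
  = (1.282 + 0.842)² · 0.9² / 0.2²
  = 4.5114 · 0.81 / 0.04
  = 91.36
Finite-population correction (N = 1129): 91.36 / (1 + (91.36 − 1)/1129) = 84.59.
Round up → n = 85.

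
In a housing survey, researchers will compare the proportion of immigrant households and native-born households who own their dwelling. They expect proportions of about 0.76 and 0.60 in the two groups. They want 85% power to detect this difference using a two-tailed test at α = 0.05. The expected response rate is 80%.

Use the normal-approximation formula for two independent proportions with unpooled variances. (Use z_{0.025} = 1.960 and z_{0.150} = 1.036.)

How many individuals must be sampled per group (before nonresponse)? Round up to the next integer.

n = (z_{α/2} + z_β)² · [p₁(1−p₁) + p₂(1−p₂)] / (p₁ − p₂)²
  = (1.960 + 1.036)² · (0.76·0.24 + 0.60·0.40) / (0.16)²
  = (2.996)² · (0.1824 + 0.2400) / 0.0256
  = 8.9760 · 0.4224 / 0.0256
  = 148.10
Adjust for 80% response: 148.10 / 0.80 = 185.13.
Round up → n = 186 per group.

n = 186 per group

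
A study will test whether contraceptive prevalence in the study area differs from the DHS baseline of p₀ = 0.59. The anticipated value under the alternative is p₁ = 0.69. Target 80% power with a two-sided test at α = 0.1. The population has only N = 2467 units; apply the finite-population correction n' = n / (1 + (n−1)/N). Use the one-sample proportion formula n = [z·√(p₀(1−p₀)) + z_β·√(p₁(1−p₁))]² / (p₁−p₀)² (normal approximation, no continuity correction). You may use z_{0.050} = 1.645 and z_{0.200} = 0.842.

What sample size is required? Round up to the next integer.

n = [z_{α/2}·√(p₀q₀) + z_β·√(p₁q₁)]² / (p₁ − p₀)²
  = [1.645·√(0.59·0.41) + 0.842·√(0.69·0.31)]² / (0.10)²
  = [1.645·0.4918 + 0.842·0.4625]² / 0.0100
  = [1.1985]² / 0.0100
  = 143.64
Finite-population correction (N = 2467): 143.64 / (1 + (143.64 − 1)/2467) = 135.79.
Round up → n = 136.

n = 136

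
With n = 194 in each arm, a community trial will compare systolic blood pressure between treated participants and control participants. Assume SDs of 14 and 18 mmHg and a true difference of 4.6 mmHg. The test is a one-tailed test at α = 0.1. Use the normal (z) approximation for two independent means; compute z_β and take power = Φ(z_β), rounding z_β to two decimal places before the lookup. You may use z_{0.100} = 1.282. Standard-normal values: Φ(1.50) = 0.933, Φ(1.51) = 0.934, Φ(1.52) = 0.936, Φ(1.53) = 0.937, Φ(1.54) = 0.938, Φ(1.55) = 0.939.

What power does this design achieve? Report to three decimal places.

z_β = δ·√(n/(σ₁²+σ₂²)) − z_α
    = 4.6 · √(194/520) − 1.282
    = 4.6 · 0.61080 − 1.282
    = 2.8097 − 1.282 = 1.5277 → 1.53
Power = Φ(1.53) = 0.937.

Power ≈ 0.937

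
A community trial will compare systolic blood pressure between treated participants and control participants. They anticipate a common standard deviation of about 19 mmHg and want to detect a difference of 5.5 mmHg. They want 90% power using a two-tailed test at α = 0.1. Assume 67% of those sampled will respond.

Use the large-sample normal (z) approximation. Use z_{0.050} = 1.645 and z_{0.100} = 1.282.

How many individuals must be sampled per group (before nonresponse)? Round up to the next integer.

n = 306 per group

n = (z_{α/2} + z_β)² · (σ₁² + σ₂²) / δ²
  = (1.645 + 1.282)² · (2·19² = 722) / 5.5²
  = 8.5673 · 722 / 30.25
  = 204.48
Adjust for 67% response: 204.48 / 0.67 = 305.20.
Round up → n = 306 per group.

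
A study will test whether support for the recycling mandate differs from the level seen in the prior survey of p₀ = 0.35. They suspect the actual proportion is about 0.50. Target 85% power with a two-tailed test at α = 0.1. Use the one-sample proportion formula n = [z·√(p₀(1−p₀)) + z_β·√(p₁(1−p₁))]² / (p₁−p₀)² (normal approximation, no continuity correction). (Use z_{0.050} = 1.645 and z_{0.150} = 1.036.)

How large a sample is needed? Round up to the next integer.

n = [z_{α/2}·√(p₀q₀) + z_β·√(p₁q₁)]² / (p₁ − p₀)²
  = [1.645·√(0.35·0.65) + 1.036·√(0.50·0.50)]² / (0.15)²
  = [1.645·0.4770 + 1.036·0.5000]² / 0.0225
  = [1.3026]² / 0.0225
  = 75.41
Round up → n = 76.

n = 76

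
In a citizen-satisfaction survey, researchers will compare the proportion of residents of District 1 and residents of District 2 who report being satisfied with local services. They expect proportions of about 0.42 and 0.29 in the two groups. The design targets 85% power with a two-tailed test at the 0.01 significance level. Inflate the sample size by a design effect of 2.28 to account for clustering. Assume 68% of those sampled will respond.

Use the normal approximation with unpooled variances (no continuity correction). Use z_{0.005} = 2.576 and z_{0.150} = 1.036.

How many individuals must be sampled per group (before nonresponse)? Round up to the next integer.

n = 1164 per group

n = (z_{α/2} + z_β)² · [p₁(1−p₁) + p₂(1−p₂)] / (p₁ − p₂)²
  = (2.576 + 1.036)² · (0.42·0.58 + 0.29·0.71) / (0.13)²
  = (3.612)² · (0.2436 + 0.2059) / 0.0169
  = 13.0465 · 0.4495 / 0.0169
  = 347.01
Design effect: 2.28 × 347.01 = 791.18.
Adjust for 68% response: 791.18 / 0.68 = 1163.49.
Round up → n = 1164 per group.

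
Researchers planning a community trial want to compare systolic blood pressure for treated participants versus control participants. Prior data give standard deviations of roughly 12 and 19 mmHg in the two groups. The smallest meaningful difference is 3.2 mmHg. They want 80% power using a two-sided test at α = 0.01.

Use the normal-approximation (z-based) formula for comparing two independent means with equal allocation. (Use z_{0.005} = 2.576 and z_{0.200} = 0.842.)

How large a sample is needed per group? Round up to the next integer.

n = 577 per group

n = (z_{α/2} + z_β)² · (σ₁² + σ₂²) / δ²
  = (2.576 + 0.842)² · (12² + 19² = 505) / 3.2²
  = 11.6827 · 505 / 10.24
  = 576.15
Round up → n = 577 per group.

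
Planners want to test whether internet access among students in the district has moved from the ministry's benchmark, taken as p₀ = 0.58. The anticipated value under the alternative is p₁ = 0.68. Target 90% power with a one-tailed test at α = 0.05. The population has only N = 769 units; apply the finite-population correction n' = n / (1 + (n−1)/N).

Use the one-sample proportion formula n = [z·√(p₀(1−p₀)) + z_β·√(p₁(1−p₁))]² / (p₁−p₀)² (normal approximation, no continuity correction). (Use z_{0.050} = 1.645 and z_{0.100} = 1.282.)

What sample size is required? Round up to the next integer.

n = 159

n = [z_α·√(p₀q₀) + z_β·√(p₁q₁)]² / (p₁ − p₀)²
  = [1.645·√(0.58·0.42) + 1.282·√(0.68·0.32)]² / (0.10)²
  = [1.645·0.4936 + 1.282·0.4665]² / 0.0100
  = [1.4099]² / 0.0100
  = 198.79
Finite-population correction (N = 769): 198.79 / (1 + (198.79 − 1)/769) = 158.12.
Round up → n = 159.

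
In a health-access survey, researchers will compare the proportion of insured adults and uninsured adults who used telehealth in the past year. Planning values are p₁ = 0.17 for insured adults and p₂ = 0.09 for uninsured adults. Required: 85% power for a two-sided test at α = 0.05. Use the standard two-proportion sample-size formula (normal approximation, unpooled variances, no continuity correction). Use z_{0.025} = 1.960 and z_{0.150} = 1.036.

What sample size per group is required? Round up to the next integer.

n = (z_{α/2} + z_β)² · [p₁(1−p₁) + p₂(1−p₂)] / (p₁ − p₂)²
  = (1.960 + 1.036)² · (0.17·0.83 + 0.09·0.91) / (0.08)²
  = (2.996)² · (0.1411 + 0.0819) / 0.0064
  = 8.9760 · 0.2230 / 0.0064
  = 312.76
Round up → n = 313 per group.

n = 313 per group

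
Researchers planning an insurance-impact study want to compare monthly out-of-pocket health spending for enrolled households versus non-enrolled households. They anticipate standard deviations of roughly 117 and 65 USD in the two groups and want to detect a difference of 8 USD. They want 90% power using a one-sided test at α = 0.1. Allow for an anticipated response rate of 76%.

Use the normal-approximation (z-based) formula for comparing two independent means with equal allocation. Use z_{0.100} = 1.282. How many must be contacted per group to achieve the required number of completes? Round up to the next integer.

n = (z_α + z_β)² · (σ₁² + σ₂²) / δ²
  = (1.282 + 1.282)² · (117² + 65² = 17914) / 8²
  = 6.5741 · 17914 / 64
  = 1840.13
Adjust for 76% response: 1840.13 / 0.76 = 2421.22.
Round up → n = 2422 per group.

n = 2422 per group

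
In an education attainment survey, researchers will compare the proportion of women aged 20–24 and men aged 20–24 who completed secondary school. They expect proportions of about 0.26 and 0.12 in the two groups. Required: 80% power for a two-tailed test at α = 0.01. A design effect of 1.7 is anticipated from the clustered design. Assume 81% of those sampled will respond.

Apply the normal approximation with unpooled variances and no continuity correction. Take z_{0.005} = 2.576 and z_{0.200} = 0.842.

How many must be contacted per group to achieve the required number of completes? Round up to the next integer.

n = (z_{α/2} + z_β)² · [p₁(1−p₁) + p₂(1−p₂)] / (p₁ − p₂)²
  = (2.576 + 0.842)² · (0.26·0.74 + 0.12·0.88) / (0.14)²
  = (3.418)² · (0.1924 + 0.1056) / 0.0196
  = 11.6827 · 0.2980 / 0.0196
  = 177.63
Design effect: 1.7 × 177.63 = 301.96.
Adjust for 81% response: 301.96 / 0.81 = 372.79.
Round up → n = 373 per group.

n = 373 per group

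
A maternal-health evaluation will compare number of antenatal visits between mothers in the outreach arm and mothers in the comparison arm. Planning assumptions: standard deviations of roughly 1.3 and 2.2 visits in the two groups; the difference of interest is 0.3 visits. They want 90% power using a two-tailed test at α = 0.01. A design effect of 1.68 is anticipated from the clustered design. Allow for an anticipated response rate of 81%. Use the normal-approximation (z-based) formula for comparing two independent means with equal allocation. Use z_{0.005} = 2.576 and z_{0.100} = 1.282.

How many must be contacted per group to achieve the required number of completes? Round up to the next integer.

n = (z_{α/2} + z_β)² · (σ₁² + σ₂²) / δ²
  = (2.576 + 1.282)² · (1.3² + 2.2² = 6.53) / 0.3²
  = 14.8842 · 6.53 / 0.09
  = 1079.93
Design effect: 1.68 × 1079.93 = 1814.28.
Adjust for 81% response: 1814.28 / 0.81 = 2239.85.
Round up → n = 2240 per group.

n = 2240 per group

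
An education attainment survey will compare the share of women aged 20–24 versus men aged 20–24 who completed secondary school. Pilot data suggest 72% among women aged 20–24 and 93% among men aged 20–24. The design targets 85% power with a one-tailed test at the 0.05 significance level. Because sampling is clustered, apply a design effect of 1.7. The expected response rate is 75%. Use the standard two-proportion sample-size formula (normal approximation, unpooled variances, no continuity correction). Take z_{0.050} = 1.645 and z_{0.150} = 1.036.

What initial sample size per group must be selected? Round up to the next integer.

n = 99 per group

n = (z_α + z_β)² · [p₁(1−p₁) + p₂(1−p₂)] / (p₁ − p₂)²
  = (1.645 + 1.036)² · (0.72·0.28 + 0.93·0.07) / (-0.21)²
  = (2.681)² · (0.2016 + 0.0651) / 0.0441
  = 7.1878 · 0.2667 / 0.0441
  = 43.47
Design effect: 1.7 × 43.47 = 73.90.
Adjust for 75% response: 73.90 / 0.75 = 98.53.
Round up → n = 99 per group.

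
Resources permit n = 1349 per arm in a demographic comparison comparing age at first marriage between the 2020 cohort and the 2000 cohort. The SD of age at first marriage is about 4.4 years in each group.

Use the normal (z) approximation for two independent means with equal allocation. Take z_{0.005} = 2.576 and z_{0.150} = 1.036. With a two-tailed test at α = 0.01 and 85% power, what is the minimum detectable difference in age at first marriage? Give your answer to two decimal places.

Minimum detectable difference ≈ 0.61 years

δ = (z_{α/2} + z_β) · √((σ₁²+σ₂²)/n)
  = (2.576 + 1.036) · √(38.72/1349)
  = 3.612 · √0.0287
  = 3.612 · 0.1694
  = 0.6119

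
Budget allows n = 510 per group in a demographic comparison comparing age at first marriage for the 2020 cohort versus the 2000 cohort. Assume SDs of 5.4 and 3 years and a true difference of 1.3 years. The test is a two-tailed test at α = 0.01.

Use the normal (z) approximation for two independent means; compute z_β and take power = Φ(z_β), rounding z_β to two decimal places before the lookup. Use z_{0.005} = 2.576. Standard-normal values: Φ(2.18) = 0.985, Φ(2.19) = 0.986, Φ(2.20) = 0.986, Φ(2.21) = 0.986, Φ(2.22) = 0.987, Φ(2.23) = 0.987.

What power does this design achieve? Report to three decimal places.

Power ≈ 0.985

z_β = δ·√(n/(σ₁²+σ₂²)) − z_{α/2}
    = 1.3 · √(510/38.16) − 2.576
    = 1.3 · 3.65579 − 2.576
    = 4.7525 − 2.576 = 2.1765 → 2.18
Power = Φ(2.18) = 0.985.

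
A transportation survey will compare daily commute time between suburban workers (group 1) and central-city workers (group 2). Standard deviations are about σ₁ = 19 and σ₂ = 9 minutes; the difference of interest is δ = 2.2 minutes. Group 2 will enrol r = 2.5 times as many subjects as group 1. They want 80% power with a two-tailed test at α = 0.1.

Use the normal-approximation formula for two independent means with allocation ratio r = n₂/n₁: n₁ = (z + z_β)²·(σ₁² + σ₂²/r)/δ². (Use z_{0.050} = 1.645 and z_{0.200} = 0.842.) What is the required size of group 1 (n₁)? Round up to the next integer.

n₁ = (z_{α/2} + z_β)² · (σ₁² + σ₂²/r) / δ²
   = (1.645 + 0.842)² · (19² + 9²/2.5) / 2.2²
   = 6.1852 · (361 + 32.4) / 4.84
   = 6.1852 · 393.4 / 4.84
   = 502.74
Round up → n₁ = 503; n₂ = r·n₁ = 2.5 × 503 = 1258.

n₁ = 503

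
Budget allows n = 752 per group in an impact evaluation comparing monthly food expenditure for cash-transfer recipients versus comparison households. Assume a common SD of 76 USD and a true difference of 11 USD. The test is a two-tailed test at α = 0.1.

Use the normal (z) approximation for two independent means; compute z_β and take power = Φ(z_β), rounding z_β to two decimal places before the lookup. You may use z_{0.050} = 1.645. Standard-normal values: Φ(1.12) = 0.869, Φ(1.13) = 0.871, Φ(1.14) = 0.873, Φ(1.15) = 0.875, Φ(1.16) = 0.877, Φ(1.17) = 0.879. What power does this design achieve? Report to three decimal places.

z_β = δ·√(n/(σ₁²+σ₂²)) − z_{α/2}
    = 11 · √(752/11552) − 1.645
    = 11 · 0.25514 − 1.645
    = 2.8066 − 1.645 = 1.1616 → 1.16
Power = Φ(1.16) = 0.877.

Power ≈ 0.877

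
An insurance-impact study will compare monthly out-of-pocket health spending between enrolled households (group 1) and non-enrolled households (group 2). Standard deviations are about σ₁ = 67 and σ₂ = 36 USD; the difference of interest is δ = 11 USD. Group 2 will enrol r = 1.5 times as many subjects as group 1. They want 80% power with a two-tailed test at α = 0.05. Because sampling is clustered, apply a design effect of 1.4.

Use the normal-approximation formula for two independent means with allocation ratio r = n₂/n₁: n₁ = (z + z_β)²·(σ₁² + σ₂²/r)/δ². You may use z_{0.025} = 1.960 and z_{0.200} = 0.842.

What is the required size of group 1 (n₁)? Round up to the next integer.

n₁ = (z_{α/2} + z_β)² · (σ₁² + σ₂²/r) / δ²
   = (1.960 + 0.842)² · (67² + 36²/1.5) / 11²
   = 7.8512 · (4489 + 864) / 121
   = 7.8512 · 5353 / 121
   = 347.33
Design effect: 1.4 × 347.33 = 486.27.
Round up → n₁ = 487; n₂ = r·n₁ = 1.5 × 487 = 731.

n₁ = 487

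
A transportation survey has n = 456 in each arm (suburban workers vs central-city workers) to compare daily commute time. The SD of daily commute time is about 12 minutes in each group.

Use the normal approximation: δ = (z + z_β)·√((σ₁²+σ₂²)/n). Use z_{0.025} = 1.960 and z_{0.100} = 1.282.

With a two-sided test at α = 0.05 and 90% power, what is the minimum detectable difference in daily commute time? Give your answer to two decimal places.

Minimum detectable difference ≈ 2.58 minutes

δ = (z_{α/2} + z_β) · √((σ₁²+σ₂²)/n)
  = (1.960 + 1.282) · √(288/456)
  = 3.242 · √0.63158
  = 3.242 · 0.7947
  = 2.5765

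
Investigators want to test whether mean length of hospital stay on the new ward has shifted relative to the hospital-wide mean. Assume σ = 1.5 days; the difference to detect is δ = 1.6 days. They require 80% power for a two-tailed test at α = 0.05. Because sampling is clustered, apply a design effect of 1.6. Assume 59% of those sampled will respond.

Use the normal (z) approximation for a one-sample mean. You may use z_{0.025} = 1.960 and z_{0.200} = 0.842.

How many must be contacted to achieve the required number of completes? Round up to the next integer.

n = 19

n = (z_{α/2} + z_β)² · σ² / δ²
  = (1.960 + 0.842)² · 1.5² / 1.6²
  = 7.8512 · 2.25 / 2.56
  = 6.90
Design effect: 1.6 × 6.90 = 11.04.
Adjust for 59% response: 11.04 / 0.59 = 18.71.
Round up → n = 19.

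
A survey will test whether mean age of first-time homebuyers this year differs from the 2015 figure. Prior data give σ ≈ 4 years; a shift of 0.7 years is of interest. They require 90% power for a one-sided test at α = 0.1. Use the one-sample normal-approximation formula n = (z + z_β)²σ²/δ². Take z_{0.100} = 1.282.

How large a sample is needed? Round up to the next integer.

n = (z_α + z_β)² · σ² / δ²
  = (1.282 + 1.282)² · 4² / 0.7²
  = 6.5741 · 16 / 0.49
  = 214.66
Round up → n = 215.

n = 215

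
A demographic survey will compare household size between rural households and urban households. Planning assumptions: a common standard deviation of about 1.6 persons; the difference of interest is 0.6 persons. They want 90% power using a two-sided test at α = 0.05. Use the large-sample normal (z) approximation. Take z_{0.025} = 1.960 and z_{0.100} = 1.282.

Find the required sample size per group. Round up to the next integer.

n = (z_{α/2} + z_β)² · (σ₁² + σ₂²) / δ²
  = (1.960 + 1.282)² · (2·1.6² = 5.12) / 0.6²
  = 10.5106 · 5.12 / 0.36
  = 149.48
Round up → n = 150 per group.

n = 150 per group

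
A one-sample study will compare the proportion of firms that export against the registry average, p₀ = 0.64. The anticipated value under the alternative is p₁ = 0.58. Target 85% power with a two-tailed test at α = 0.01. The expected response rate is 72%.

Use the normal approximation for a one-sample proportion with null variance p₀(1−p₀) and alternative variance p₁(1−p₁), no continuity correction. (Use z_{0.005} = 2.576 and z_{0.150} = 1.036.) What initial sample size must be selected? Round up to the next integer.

n = 1179

n = [z_{α/2}·√(p₀q₀) + z_β·√(p₁q₁)]² / (p₁ − p₀)²
  = [2.576·√(0.64·0.36) + 1.036·√(0.58·0.42)]² / (-0.06)²
  = [2.576·0.4800 + 1.036·0.4936]² / 0.0036
  = [1.7478]² / 0.0036
  = 848.56
Adjust for 72% response: 848.56 / 0.72 = 1178.56.
Round up → n = 1179.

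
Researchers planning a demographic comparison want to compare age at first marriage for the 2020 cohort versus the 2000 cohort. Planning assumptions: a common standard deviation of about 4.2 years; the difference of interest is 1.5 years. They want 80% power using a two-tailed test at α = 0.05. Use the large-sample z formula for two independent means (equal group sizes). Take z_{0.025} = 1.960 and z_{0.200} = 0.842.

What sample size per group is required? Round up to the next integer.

n = (z_{α/2} + z_β)² · (σ₁² + σ₂²) / δ²
  = (1.960 + 0.842)² · (2·4.2² = 35.28) / 1.5²
  = 7.8512 · 35.28 / 2.25
  = 123.11
Round up → n = 124 per group.

n = 124 per group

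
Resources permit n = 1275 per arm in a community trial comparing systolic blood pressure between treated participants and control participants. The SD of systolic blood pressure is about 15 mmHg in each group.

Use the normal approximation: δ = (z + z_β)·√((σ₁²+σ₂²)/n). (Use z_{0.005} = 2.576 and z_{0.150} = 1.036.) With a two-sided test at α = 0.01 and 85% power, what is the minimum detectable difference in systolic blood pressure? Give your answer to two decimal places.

Minimum detectable difference ≈ 2.15 mmHg

δ = (z_{α/2} + z_β) · √((σ₁²+σ₂²)/n)
  = (2.576 + 1.036) · √(450/1275)
  = 3.612 · √0.35294
  = 3.612 · 0.5941
  = 2.1458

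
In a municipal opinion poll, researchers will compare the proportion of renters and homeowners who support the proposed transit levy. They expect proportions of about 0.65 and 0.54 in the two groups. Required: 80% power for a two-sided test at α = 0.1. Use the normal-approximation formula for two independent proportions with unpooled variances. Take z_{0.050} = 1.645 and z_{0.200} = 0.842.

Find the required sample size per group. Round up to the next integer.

n = 244 per group

n = (z_{α/2} + z_β)² · [p₁(1−p₁) + p₂(1−p₂)] / (p₁ − p₂)²
  = (1.645 + 0.842)² · (0.65·0.35 + 0.54·0.46) / (0.11)²
  = (2.487)² · (0.2275 + 0.2484) / 0.0121
  = 6.1852 · 0.4759 / 0.0121
  = 243.27
Round up → n = 244 per group.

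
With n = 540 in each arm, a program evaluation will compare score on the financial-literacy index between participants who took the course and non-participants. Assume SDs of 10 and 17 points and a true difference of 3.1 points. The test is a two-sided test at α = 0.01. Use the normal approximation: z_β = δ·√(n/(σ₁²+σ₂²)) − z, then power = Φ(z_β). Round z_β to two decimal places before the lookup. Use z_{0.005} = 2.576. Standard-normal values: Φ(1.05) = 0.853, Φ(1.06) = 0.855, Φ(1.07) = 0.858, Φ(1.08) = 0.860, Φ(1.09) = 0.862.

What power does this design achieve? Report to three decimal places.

z_β = δ·√(n/(σ₁²+σ₂²)) − z_{α/2}
    = 3.1 · √(540/389) − 2.576
    = 3.1 · 1.17821 − 2.576
    = 3.6524 − 2.576 = 1.0764 → 1.08
Power = Φ(1.08) = 0.860.

Power ≈ 0.860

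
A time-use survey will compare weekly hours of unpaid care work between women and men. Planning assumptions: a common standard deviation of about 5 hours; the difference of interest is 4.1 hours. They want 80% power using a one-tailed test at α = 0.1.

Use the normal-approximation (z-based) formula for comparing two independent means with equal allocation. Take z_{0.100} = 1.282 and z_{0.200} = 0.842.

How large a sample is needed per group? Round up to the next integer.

n = 14 per group

n = (z_α + z_β)² · (σ₁² + σ₂²) / δ²
  = (1.282 + 0.842)² · (2·5² = 50) / 4.1²
  = 4.5114 · 50 / 16.81
  = 13.42
Round up → n = 14 per group.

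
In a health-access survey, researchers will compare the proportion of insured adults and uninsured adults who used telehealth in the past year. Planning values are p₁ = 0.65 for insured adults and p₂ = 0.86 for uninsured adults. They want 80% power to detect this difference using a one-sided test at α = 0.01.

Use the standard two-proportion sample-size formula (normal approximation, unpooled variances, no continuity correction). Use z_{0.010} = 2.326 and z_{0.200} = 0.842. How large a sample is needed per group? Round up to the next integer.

n = (z_α + z_β)² · [p₁(1−p₁) + p₂(1−p₂)] / (p₁ − p₂)²
  = (2.326 + 0.842)² · (0.65·0.35 + 0.86·0.14) / (-0.21)²
  = (3.168)² · (0.2275 + 0.1204) / 0.0441
  = 10.0362 · 0.3479 / 0.0441
  = 79.17
Round up → n = 80 per group.

n = 80 per group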